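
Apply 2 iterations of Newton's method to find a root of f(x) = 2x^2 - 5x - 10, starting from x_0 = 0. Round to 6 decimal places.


Newton's method: x_(n+1) = x_n - f(x_n)/f'(x_n)
f(x) = 2x^2 - 5x - 10
f'(x) = 4x - 5

Iteration 1:
  f(0.000000) = -10.000000
  f'(0.000000) = -5.000000
  x_1 = 0.000000 - (-10.000000)/(-5.000000) = -2.000000

Iteration 2:
  f(-2.000000) = 8.000000
  f'(-2.000000) = -13.000000
  x_2 = -2.000000 - (8.000000)/(-13.000000) = -1.384615

x_2 = -1.384615


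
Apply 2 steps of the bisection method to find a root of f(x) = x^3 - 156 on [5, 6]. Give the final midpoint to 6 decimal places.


f(x) = x^3 - 156
f(5) = -31 < 0
f(6) = 60 > 0

Step 1: midpoint = (5.000000 + 6.000000)/2 = 5.500000
  f(5.500000) = 10.375000
  f(mid) > 0, so root is in [5.000000, 5.500000]

Step 2: midpoint = (5.000000 + 5.500000)/2 = 5.250000
  f(5.250000) = -11.296875
  f(mid) < 0, so root is in [5.250000, 5.500000]

midpoint = 5.250000


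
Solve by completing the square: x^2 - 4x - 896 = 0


Start: x^2 - 4x - 896 = 0
Move constant: x^2 - 4x = 896
Half of -4 is -2, squared is 4
Add 4 to both sides: x^2 - 4x + 4 = 900
(x - 2)^2 = 900
x - 2 = ±30
x = 2 + 30 = 32 or x = 2 - 30 = -28

x = -28, x = 32


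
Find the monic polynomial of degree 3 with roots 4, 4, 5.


A monic polynomial with roots 4, 4, 5 is:
p(x) = (x - 4)(x - 4)(x - 5)
After multiplying by (x - 4): x - 4
After multiplying by (x - 4): x^2 - 8x + 16
After multiplying by (x - 5): x^3 - 13x^2 + 56x - 80

x^3 - 13x^2 + 56x - 80


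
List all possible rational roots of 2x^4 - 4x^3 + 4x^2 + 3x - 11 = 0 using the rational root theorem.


Rational root theorem: possible roots are ±p/q where:
  p divides the constant term (-11): p ∈ {1, 11}
  q divides the leading coefficient (2): q ∈ {1, 2}

All possible rational roots: -11, -11/2, -1, -1/2, 1/2, 1, 11/2, 11

-11, -11/2, -1, -1/2, 1/2, 1, 11/2, 11


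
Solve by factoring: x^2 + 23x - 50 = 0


We need two numbers that multiply to -50 and add to 23.
Those numbers are 25 and -2 (since 25 * (-2) = -50 and 25 + (-2) = 23).
So x^2 + 23x - 50 = (x + 25)(x - 2) = 0
Setting each factor to zero: x = -25 or x = 2

x = -25, x = 2


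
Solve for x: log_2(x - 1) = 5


Convert to exponential form: x - 1 = 2^5 = 32
x = 32 + 1 = 33
Check: log_2(33 - 1) = log_2(32) = log_2(32) = 5 ✓

x = 33


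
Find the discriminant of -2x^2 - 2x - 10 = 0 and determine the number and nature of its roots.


For ax^2 + bx + c = 0, discriminant D = b^2 - 4ac
Here a = -2, b = -2, c = -10
D = (-2)^2 - 4(-2)(-10) = 4 - 80 = -76

D = -76 < 0
The equation has no real roots (2 complex conjugate roots).

Discriminant = -76, no real roots (2 complex conjugate roots)


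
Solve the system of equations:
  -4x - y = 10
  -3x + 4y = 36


Using Cramer's rule:
Determinant D = (-4)(4) - (-3)(-1) = -16 - 3 = -19
Dx = (10)(4) - (36)(-1) = 40 + 36 = 76
Dy = (-4)(36) - (-3)(10) = -144 + 30 = -114
x = Dx/D = 76/-19 = -4
y = Dy/D = -114/-19 = 6

x = -4, y = 6


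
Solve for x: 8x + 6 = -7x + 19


Starting with: 8x + 6 = -7x + 19
Move all x terms to left: (8 + 7)x = 19 - 6
Simplify: 15x = 13
Divide both sides by 15: x = 13/15

x = 13/15


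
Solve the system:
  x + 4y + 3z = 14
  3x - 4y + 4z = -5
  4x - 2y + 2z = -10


Using Cramer's rule. Expand each determinant along the first row.
D  = 1*[(-4)*2 - 4*(-2)] - 4*[3*2 - 4*4] + 3*[3*(-2) - (-4)*4]
  = 1*(0) - 4*(-10) + 3*(10) = 70
Dx = 14*[(-4)*2 - 4*(-2)] - 4*[(-5)*2 - 4*(-10)] + 3*[(-5)*(-2) - (-4)*(-10)]
  = 14*(0) - 4*(30) + 3*(-30) = -210
Dy = 1*[(-5)*2 - 4*(-10)] - 14*[3*2 - 4*4] + 3*[3*(-10) - (-5)*4]
  = 1*(30) - 14*(-10) + 3*(-10) = 140
Dz = 1*[(-4)*(-10) - (-5)*(-2)] - 4*[3*(-10) - (-5)*4] + 14*[3*(-2) - (-4)*4]
  = 1*(30) - 4*(-10) + 14*(10) = 210
x = Dx/D = -210/70 = -3, y = Dy/D = 140/70 = 2, z = Dz/D = 210/70 = 3
Check eq1: (1)(-3) + (4)(2) + (3)(3) = 14 = 14 ✓
Check eq2: (3)(-3) + (-4)(2) + (4)(3) = -5 = -5 ✓
Check eq3: (4)(-3) + (-2)(2) + (2)(3) = -10 = -10 ✓

x = -3, y = 2, z = 3


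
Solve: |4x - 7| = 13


An absolute value equation |expr| = 13 gives two cases:
Case 1: 4x - 7 = 13
  4x = 20, so x = 5
Case 2: 4x - 7 = -13
  4x = -6, so x = -3/2

x = -3/2, x = 5


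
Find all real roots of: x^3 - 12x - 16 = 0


Let p(x) = x^3 - 12x - 16. By the rational root theorem (leading coefficient 1), any rational root is an integer divisor of 16: try ±1, ±2, ... in turn.
Test x = 1: value = -27 ≠ 0.
Test x = -1: value = -5 ≠ 0.
Test x = 2: value = -32 ≠ 0.
Test x = -2: value = 0 ✓, so (x + 2) is a factor.
Synthetic division by (x + 2): bring down 1; 1(-2) + 0 = -2; (-2)(-2) - 12 = -8; (-8)(-2) - 16 = 0 → quotient x^2 - 2x - 8, remainder 0.
Solve the quadratic x^2 - 2x - 8 = 0: discriminant = (-2)^2 - 4(1)(-8) = 4 + 32 = 36.
sqrt(36) = 6, so x = (2 ± 6)/2: x = 4 or x = -2.

x = -2 (multiplicity 2), x = 4


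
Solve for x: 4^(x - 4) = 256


Express both sides with the same base.
256 = 4^4
Since the bases match, equate exponents: x - 4 = 4
So x = 4 - (-4) = 8

x = 8


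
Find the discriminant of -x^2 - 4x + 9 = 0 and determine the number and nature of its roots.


For ax^2 + bx + c = 0, discriminant D = b^2 - 4ac
Here a = -1, b = -4, c = 9
D = (-4)^2 - 4(-1)(9) = 16 + 36 = 52

D = 52 > 0 but not a perfect square
The equation has 2 distinct real irrational roots.

Discriminant = 52, 2 distinct real irrational roots


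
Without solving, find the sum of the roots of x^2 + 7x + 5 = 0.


By Vieta's formulas for ax^2 + bx + c = 0:
  Sum of roots = -b/a
  Product of roots = c/a

Here a = 1, b = 7, c = 5
Sum = -(7)/1 = -7
Product = 5/1 = 5

Sum = -7


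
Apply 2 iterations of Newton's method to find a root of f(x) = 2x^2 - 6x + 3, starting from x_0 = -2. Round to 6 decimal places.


Newton's method: x_(n+1) = x_n - f(x_n)/f'(x_n)
f(x) = 2x^2 - 6x + 3
f'(x) = 4x - 6

Iteration 1:
  f(-2.000000) = 23.000000
  f'(-2.000000) = -14.000000
  x_1 = -2.000000 - (23.000000)/(-14.000000) = -0.357143

Iteration 2:
  f(-0.357143) = 5.397959
  f'(-0.357143) = -7.428571
  x_2 = -0.357143 - (5.397959)/(-7.428571) = 0.369505

x_2 = 0.369505


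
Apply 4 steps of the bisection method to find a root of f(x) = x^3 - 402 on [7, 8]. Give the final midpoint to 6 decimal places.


f(x) = x^3 - 402
f(7) = -59 < 0
f(8) = 110 > 0

Step 1: midpoint = (7.000000 + 8.000000)/2 = 7.500000
  f(7.500000) = 19.875000
  f(mid) > 0, so root is in [7.000000, 7.500000]

Step 2: midpoint = (7.000000 + 7.500000)/2 = 7.250000
  f(7.250000) = -20.921875
  f(mid) < 0, so root is in [7.250000, 7.500000]

Step 3: midpoint = (7.250000 + 7.500000)/2 = 7.375000
  f(7.375000) = -0.869141
  f(mid) < 0, so root is in [7.375000, 7.500000]

Step 4: midpoint = (7.375000 + 7.500000)/2 = 7.437500
  f(7.437500) = 9.415771
  f(mid) > 0, so root is in [7.375000, 7.437500]

midpoint = 7.437500


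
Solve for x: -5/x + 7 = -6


Subtract 7 from both sides: -5/x = -13
Multiply both sides by x: -5 = -13 * x
Divide by -13: x = 5/13

x = 5/13


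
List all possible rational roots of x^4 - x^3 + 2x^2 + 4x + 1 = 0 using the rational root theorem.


Rational root theorem: possible roots are ±p/q where:
  p divides the constant term (1): p ∈ {1}
  q divides the leading coefficient (1): q ∈ {1}

All possible rational roots: -1, 1

-1, 1


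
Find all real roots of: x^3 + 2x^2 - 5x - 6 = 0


Let p(x) = x^3 + 2x^2 - 5x - 6. By the rational root theorem (leading coefficient 1), any rational root is an integer divisor of 6: try ±1, ±2, ... in turn.
Test x = 1: value = -8 ≠ 0.
Test x = -1: value = 0 ✓, so (x + 1) is a factor.
Synthetic division by (x + 1): bring down 1; 1(-1) + 2 = 1; 1(-1) - 5 = -6; (-6)(-1) - 6 = 0 → quotient x^2 + x - 6, remainder 0.
Solve the quadratic x^2 + x - 6 = 0: discriminant = 1^2 - 4(1)(-6) = 1 + 24 = 25.
sqrt(25) = 5, so x = (-1 ± 5)/2: x = 2 or x = -3.

x = -3, x = -1, x = 2


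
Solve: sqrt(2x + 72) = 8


Square both sides: 2x + 72 = 8^2 = 64
2x = 64 - 72 = -8
x = -4
Check: sqrt(2*(-4) + 72) = sqrt(64) = 8 ✓

x = -4


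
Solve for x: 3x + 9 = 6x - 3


Starting with: 3x + 9 = 6x - 3
Move all x terms to left: (3 - 6)x = -3 - 9
Simplify: -3x = -12
Divide both sides by -3: x = 4

x = 4


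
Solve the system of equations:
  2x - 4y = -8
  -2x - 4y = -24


Using Cramer's rule:
Determinant D = (2)(-4) - (-2)(-4) = -8 - 8 = -16
Dx = (-8)(-4) - (-24)(-4) = 32 - 96 = -64
Dy = (2)(-24) - (-2)(-8) = -48 - 16 = -64
x = Dx/D = -64/-16 = 4
y = Dy/D = -64/-16 = 4

x = 4, y = 4


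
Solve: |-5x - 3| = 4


An absolute value equation |expr| = 4 gives two cases:
Case 1: -5x - 3 = 4
  -5x = 7, so x = -7/5
Case 2: -5x - 3 = -4
  -5x = -1, so x = 1/5

x = -7/5, x = 1/5


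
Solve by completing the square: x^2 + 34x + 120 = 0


Start: x^2 + 34x + 120 = 0
Move constant: x^2 + 34x = -120
Half of 34 is 17, squared is 289
Add 289 to both sides: x^2 + 34x + 289 = 169
(x + 17)^2 = 169
x + 17 = ±13
x = -17 + 13 = -4 or x = -17 - 13 = -30

x = -30, x = -4


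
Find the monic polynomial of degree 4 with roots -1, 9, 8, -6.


A monic polynomial with roots -1, 9, 8, -6 is:
p(x) = (x + 1)(x - 9)(x - 8)(x + 6)
After multiplying by (x + 1): x + 1
After multiplying by (x - 9): x^2 - 8x - 9
After multiplying by (x - 8): x^3 - 16x^2 + 55x + 72
After multiplying by (x + 6): x^4 - 10x^3 - 41x^2 + 402x + 432

x^4 - 10x^3 - 41x^2 + 402x + 432


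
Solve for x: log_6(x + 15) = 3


Convert to exponential form: x + 15 = 6^3 = 216
x = 216 - 15 = 201
Check: log_6(201 + 15) = log_6(216) = log_6(216) = 3 ✓

x = 201


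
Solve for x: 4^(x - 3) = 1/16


Express both sides with the same base.
1/16 = 4^(-2)
Since the bases match, equate exponents: x - 3 = -2
So x = -2 - (-3) = 1

x = 1


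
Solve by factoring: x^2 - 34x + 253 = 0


We need two numbers that multiply to 253 and add to -34.
Those numbers are -11 and -23 (since (-11) * (-23) = 253 and (-11) + (-23) = -34).
So x^2 - 34x + 253 = (x - 11)(x - 23) = 0
Setting each factor to zero: x = 11 or x = 23

x = 11, x = 23


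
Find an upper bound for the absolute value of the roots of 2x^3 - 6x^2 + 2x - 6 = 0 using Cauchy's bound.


Cauchy's bound: all roots r satisfy |r| <= 1 + max(|a_i/a_n|) for i = 0,...,n-1
where a_n is the leading coefficient.

Coefficients: [2, -6, 2, -6]
Leading coefficient a_n = 2
Ratios |a_i/a_n|: 3, 1, 3
Maximum ratio: 3
Cauchy's bound: |r| <= 1 + 3 = 4

Upper bound = 4


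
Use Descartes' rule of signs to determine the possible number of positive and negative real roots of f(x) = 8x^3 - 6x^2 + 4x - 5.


Descartes' rule of signs:

For positive roots, count sign changes in f(x) = 8x^3 - 6x^2 + 4x - 5:
Signs of coefficients: +, -, +, -
Number of sign changes: 3
Possible positive real roots: 3, 1

For negative roots, examine f(-x) = -8x^3 - 6x^2 - 4x - 5:
Signs of coefficients: -, -, -, -
Number of sign changes: 0
Possible negative real roots: 0

Positive roots: 3 or 1; Negative roots: 0


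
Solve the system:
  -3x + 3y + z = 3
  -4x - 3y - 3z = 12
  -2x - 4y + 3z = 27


Using Cramer's rule. Expand each determinant along the first row.
D  = (-3)*[(-3)*3 - (-3)*(-4)] - 3*[(-4)*3 - (-3)*(-2)] + 1*[(-4)*(-4) - (-3)*(-2)]
  = (-3)*(-21) - 3*(-18) + 1*(10) = 127
Dx = 3*[(-3)*3 - (-3)*(-4)] - 3*[12*3 - (-3)*27] + 1*[12*(-4) - (-3)*27]
  = 3*(-21) - 3*(117) + 1*(33) = -381
Dy = (-3)*[12*3 - (-3)*27] - 3*[(-4)*3 - (-3)*(-2)] + 1*[(-4)*27 - 12*(-2)]
  = (-3)*(117) - 3*(-18) + 1*(-84) = -381
Dz = (-3)*[(-3)*27 - 12*(-4)] - 3*[(-4)*27 - 12*(-2)] + 3*[(-4)*(-4) - (-3)*(-2)]
  = (-3)*(-33) - 3*(-84) + 3*(10) = 381
x = Dx/D = -381/127 = -3, y = Dy/D = -381/127 = -3, z = Dz/D = 381/127 = 3
Check eq1: (-3)(-3) + (3)(-3) + (1)(3) = 3 = 3 ✓
Check eq2: (-4)(-3) + (-3)(-3) + (-3)(3) = 12 = 12 ✓
Check eq3: (-2)(-3) + (-4)(-3) + (3)(3) = 27 = 27 ✓

x = -3, y = -3, z = 3


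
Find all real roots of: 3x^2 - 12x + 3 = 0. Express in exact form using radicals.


Using the quadratic formula: x = (-b ± sqrt(b^2 - 4ac)) / (2a)
Here a = 3, b = -12, c = 3
Discriminant = b^2 - 4ac = (-12)^2 - 4(3)(3) = 144 - 36 = 108
Since discriminant = 108 > 0, there are two real roots.
x = (12 ± 6*sqrt(3)) / 6
Simplifying: x = 2 ± sqrt(3)
Numerically: x ≈ 3.7321 or x ≈ 0.2679

x = 2 + sqrt(3) or x = 2 - sqrt(3)


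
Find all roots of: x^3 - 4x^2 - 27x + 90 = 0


Let p(x) = x^3 - 4x^2 - 27x + 90. By the rational root theorem (leading coefficient 1), any rational root is an integer divisor of 90: try ±1, ±2, ... in turn.
Test x = 1: value = 60 ≠ 0.
Test x = -1: value = 112 ≠ 0.
Test x = 2: value = 28 ≠ 0.
Test x = -2: value = 120 ≠ 0.
Test x = 3: value = 0 ✓, so (x - 3) is a factor.
Synthetic division by (x - 3): bring down 1; 1(3) - 4 = -1; (-1)(3) - 27 = -30; (-30)(3) + 90 = 0 → quotient x^2 - x - 30, remainder 0.
Solve the quadratic x^2 - x - 30 = 0: discriminant = (-1)^2 - 4(1)(-30) = 1 + 120 = 121.
sqrt(121) = 11, so x = (1 ± 11)/2: x = 6 or x = -5.
Collecting all roots found:

x = -5, x = 3, x = 6


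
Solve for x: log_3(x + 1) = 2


Convert to exponential form: x + 1 = 3^2 = 9
x = 9 - 1 = 8
Check: log_3(8 + 1) = log_3(9) = log_3(9) = 2 ✓

x = 8


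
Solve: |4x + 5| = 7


An absolute value equation |expr| = 7 gives two cases:
Case 1: 4x + 5 = 7
  4x = 2, so x = 1/2
Case 2: 4x + 5 = -7
  4x = -12, so x = -3

x = -3, x = 1/2


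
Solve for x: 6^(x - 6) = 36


Express both sides with the same base.
36 = 6^2
Since the bases match, equate exponents: x - 6 = 2
So x = 2 - (-6) = 8

x = 8


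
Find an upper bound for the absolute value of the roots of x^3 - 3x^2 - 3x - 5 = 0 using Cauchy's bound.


Cauchy's bound: all roots r satisfy |r| <= 1 + max(|a_i/a_n|) for i = 0,...,n-1
where a_n is the leading coefficient.

Coefficients: [1, -3, -3, -5]
Leading coefficient a_n = 1
Ratios |a_i/a_n|: 3, 3, 5
Maximum ratio: 5
Cauchy's bound: |r| <= 1 + 5 = 6

Upper bound = 6


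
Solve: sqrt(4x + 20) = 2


Square both sides: 4x + 20 = 2^2 = 4
4x = 4 - 20 = -16
x = -4
Check: sqrt(4*(-4) + 20) = sqrt(4) = 2 ✓

x = -4


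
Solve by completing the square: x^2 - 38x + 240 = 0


Start: x^2 - 38x + 240 = 0
Move constant: x^2 - 38x = -240
Half of -38 is -19, squared is 361
Add 361 to both sides: x^2 - 38x + 361 = 121
(x - 19)^2 = 121
x - 19 = ±11
x = 19 + 11 = 30 or x = 19 - 11 = 8

x = 8, x = 30


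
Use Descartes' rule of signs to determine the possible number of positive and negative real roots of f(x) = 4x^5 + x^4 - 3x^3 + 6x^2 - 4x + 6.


Descartes' rule of signs:

For positive roots, count sign changes in f(x) = 4x^5 + x^4 - 3x^3 + 6x^2 - 4x + 6:
Signs of coefficients: +, +, -, +, -, +
Number of sign changes: 4
Possible positive real roots: 4, 2, 0

For negative roots, examine f(-x) = -4x^5 + x^4 + 3x^3 + 6x^2 + 4x + 6:
Signs of coefficients: -, +, +, +, +, +
Number of sign changes: 1
Possible negative real roots: 1

Positive roots: 4 or 2 or 0; Negative roots: 1


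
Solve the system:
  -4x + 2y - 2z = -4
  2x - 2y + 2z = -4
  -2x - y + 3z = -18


Using Cramer's rule. Expand each determinant along the first row.
D  = (-4)*[(-2)*3 - 2*(-1)] - 2*[2*3 - 2*(-2)] + (-2)*[2*(-1) - (-2)*(-2)]
  = (-4)*(-4) - 2*(10) + (-2)*(-6) = 8
Dx = (-4)*[(-2)*3 - 2*(-1)] - 2*[(-4)*3 - 2*(-18)] + (-2)*[(-4)*(-1) - (-2)*(-18)]
  = (-4)*(-4) - 2*(24) + (-2)*(-32) = 32
Dy = (-4)*[(-4)*3 - 2*(-18)] - (-4)*[2*3 - 2*(-2)] + (-2)*[2*(-18) - (-4)*(-2)]
  = (-4)*(24) - (-4)*(10) + (-2)*(-44) = 32
Dz = (-4)*[(-2)*(-18) - (-4)*(-1)] - 2*[2*(-18) - (-4)*(-2)] + (-4)*[2*(-1) - (-2)*(-2)]
  = (-4)*(32) - 2*(-44) + (-4)*(-6) = -16
x = Dx/D = 32/8 = 4, y = Dy/D = 32/8 = 4, z = Dz/D = -16/8 = -2
Check eq1: (-4)(4) + (2)(4) + (-2)(-2) = -4 = -4 ✓
Check eq2: (2)(4) + (-2)(4) + (2)(-2) = -4 = -4 ✓
Check eq3: (-2)(4) + (-1)(4) + (3)(-2) = -18 = -18 ✓

x = 4, y = 4, z = -2


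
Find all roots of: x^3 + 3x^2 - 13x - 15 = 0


Let p(x) = x^3 + 3x^2 - 13x - 15. By the rational root theorem (leading coefficient 1), any rational root is an integer divisor of 15: try ±1, ±2, ... in turn.
Test x = 1: value = -24 ≠ 0.
Test x = -1: value = 0 ✓, so (x + 1) is a factor.
Synthetic division by (x + 1): bring down 1; 1(-1) + 3 = 2; 2(-1) - 13 = -15; (-15)(-1) - 15 = 0 → quotient x^2 + 2x - 15, remainder 0.
Solve the quadratic x^2 + 2x - 15 = 0: discriminant = 2^2 - 4(1)(-15) = 4 + 60 = 64.
sqrt(64) = 8, so x = (-2 ± 8)/2: x = 3 or x = -5.
Collecting all roots found:

x = -5, x = -1, x = 3


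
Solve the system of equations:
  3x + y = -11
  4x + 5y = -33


Using Cramer's rule:
Determinant D = (3)(5) - (4)(1) = 15 - 4 = 11
Dx = (-11)(5) - (-33)(1) = -55 + 33 = -22
Dy = (3)(-33) - (4)(-11) = -99 + 44 = -55
x = Dx/D = -22/11 = -2
y = Dy/D = -55/11 = -5

x = -2, y = -5


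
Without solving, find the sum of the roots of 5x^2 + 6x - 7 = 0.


By Vieta's formulas for ax^2 + bx + c = 0:
  Sum of roots = -b/a
  Product of roots = c/a

Here a = 5, b = 6, c = -7
Sum = -(6)/5 = -6/5
Product = -7/5 = -7/5

Sum = -6/5


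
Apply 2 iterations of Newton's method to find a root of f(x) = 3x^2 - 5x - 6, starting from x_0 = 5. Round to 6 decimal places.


Newton's method: x_(n+1) = x_n - f(x_n)/f'(x_n)
f(x) = 3x^2 - 5x - 6
f'(x) = 6x - 5

Iteration 1:
  f(5.000000) = 44.000000
  f'(5.000000) = 25.000000
  x_1 = 5.000000 - (44.000000)/(25.000000) = 3.240000

Iteration 2:
  f(3.240000) = 9.292800
  f'(3.240000) = 14.440000
  x_2 = 3.240000 - (9.292800)/(14.440000) = 2.596454

x_2 = 2.596454


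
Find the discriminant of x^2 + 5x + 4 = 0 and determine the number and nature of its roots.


For ax^2 + bx + c = 0, discriminant D = b^2 - 4ac
Here a = 1, b = 5, c = 4
D = (5)^2 - 4(1)(4) = 25 - 16 = 9

D = 9 > 0 and is a perfect square (sqrt = 3)
The equation has 2 distinct real rational roots.

Discriminant = 9, 2 distinct real rational roots


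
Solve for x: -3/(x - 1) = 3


Multiply both sides by (x - 1): -3 = 3(x - 1)
Distribute: -3 = 3x - 3
3x = -3 + 3 = 0
x = 0

x = 0


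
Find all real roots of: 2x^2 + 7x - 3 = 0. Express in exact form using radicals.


Using the quadratic formula: x = (-b ± sqrt(b^2 - 4ac)) / (2a)
Here a = 2, b = 7, c = -3
Discriminant = b^2 - 4ac = 7^2 - 4(2)(-3) = 49 + 24 = 73
Since discriminant = 73 > 0, there are two real roots.
x = (-7 ± sqrt(73)) / 4
Numerically: x ≈ 0.3860 or x ≈ -3.8860

x = (-7 + sqrt(73)) / 4 or x = (-7 - sqrt(73)) / 4


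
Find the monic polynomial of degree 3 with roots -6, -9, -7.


A monic polynomial with roots -6, -9, -7 is:
p(x) = (x + 6)(x + 9)(x + 7)
After multiplying by (x + 6): x + 6
After multiplying by (x + 9): x^2 + 15x + 54
After multiplying by (x + 7): x^3 + 22x^2 + 159x + 378

x^3 + 22x^2 + 159x + 378


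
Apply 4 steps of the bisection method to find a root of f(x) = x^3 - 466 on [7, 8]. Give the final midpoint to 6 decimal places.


f(x) = x^3 - 466
f(7) = -123 < 0
f(8) = 46 > 0

Step 1: midpoint = (7.000000 + 8.000000)/2 = 7.500000
  f(7.500000) = -44.125000
  f(mid) < 0, so root is in [7.500000, 8.000000]

Step 2: midpoint = (7.500000 + 8.000000)/2 = 7.750000
  f(7.750000) = -0.515625
  f(mid) < 0, so root is in [7.750000, 8.000000]

Step 3: midpoint = (7.750000 + 8.000000)/2 = 7.875000
  f(7.875000) = 22.373047
  f(mid) > 0, so root is in [7.750000, 7.875000]

Step 4: midpoint = (7.750000 + 7.875000)/2 = 7.812500
  f(7.812500) = 10.837158
  f(mid) > 0, so root is in [7.750000, 7.812500]

midpoint = 7.812500


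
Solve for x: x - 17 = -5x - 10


Starting with: x - 17 = -5x - 10
Move all x terms to left: (1 + 5)x = -10 + 17
Simplify: 6x = 7
Divide both sides by 6: x = 7/6

x = 7/6


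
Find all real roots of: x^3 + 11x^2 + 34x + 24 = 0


Let p(x) = x^3 + 11x^2 + 34x + 24. By the rational root theorem (leading coefficient 1), any rational root is an integer divisor of 24: try ±1, ±2, ... in turn.
Test x = 1: value = 70 ≠ 0.
Test x = -1: value = 0 ✓, so (x + 1) is a factor.
Synthetic division by (x + 1): bring down 1; 1(-1) + 11 = 10; 10(-1) + 34 = 24; 24(-1) + 24 = 0 → quotient x^2 + 10x + 24, remainder 0.
Solve the quadratic x^2 + 10x + 24 = 0: discriminant = 10^2 - 4(1)(24) = 100 - 96 = 4.
sqrt(4) = 2, so x = (-10 ± 2)/2: x = -4 or x = -6.

x = -6, x = -4, x = -1


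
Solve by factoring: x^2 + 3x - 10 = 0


We need two numbers that multiply to -10 and add to 3.
Those numbers are 5 and -2 (since 5 * (-2) = -10 and 5 + (-2) = 3).
So x^2 + 3x - 10 = (x + 5)(x - 2) = 0
Setting each factor to zero: x = -5 or x = 2

x = -5, x = 2


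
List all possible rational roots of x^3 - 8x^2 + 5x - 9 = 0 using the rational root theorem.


Rational root theorem: possible roots are ±p/q where:
  p divides the constant term (-9): p ∈ {1, 3, 9}
  q divides the leading coefficient (1): q ∈ {1}

All possible rational roots: -9, -3, -1, 1, 3, 9

-9, -3, -1, 1, 3, 9


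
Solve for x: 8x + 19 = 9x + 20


Starting with: 8x + 19 = 9x + 20
Move all x terms to left: (8 - 9)x = 20 - 19
Simplify: -x = 1
Divide both sides by -1: x = -1

x = -1


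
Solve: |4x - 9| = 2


An absolute value equation |expr| = 2 gives two cases:
Case 1: 4x - 9 = 2
  4x = 11, so x = 11/4
Case 2: 4x - 9 = -2
  4x = 7, so x = 7/4

x = 7/4, x = 11/4


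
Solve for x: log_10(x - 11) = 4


Convert to exponential form: x - 11 = 10^4 = 10000
x = 10000 + 11 = 10011
Check: log_10(10011 - 11) = log_10(10000) = log_10(10000) = 4 ✓

x = 10011


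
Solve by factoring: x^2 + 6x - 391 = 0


We need two numbers that multiply to -391 and add to 6.
Those numbers are 23 and -17 (since 23 * (-17) = -391 and 23 + (-17) = 6).
So x^2 + 6x - 391 = (x + 23)(x - 17) = 0
Setting each factor to zero: x = -23 or x = 17

x = -23, x = 17


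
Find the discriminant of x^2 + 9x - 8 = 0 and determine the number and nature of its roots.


For ax^2 + bx + c = 0, discriminant D = b^2 - 4ac
Here a = 1, b = 9, c = -8
D = (9)^2 - 4(1)(-8) = 81 + 32 = 113

D = 113 > 0 but not a perfect square
The equation has 2 distinct real irrational roots.

Discriminant = 113, 2 distinct real irrational roots


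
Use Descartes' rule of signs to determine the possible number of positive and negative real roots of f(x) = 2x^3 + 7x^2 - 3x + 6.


Descartes' rule of signs:

For positive roots, count sign changes in f(x) = 2x^3 + 7x^2 - 3x + 6:
Signs of coefficients: +, +, -, +
Number of sign changes: 2
Possible positive real roots: 2, 0

For negative roots, examine f(-x) = -2x^3 + 7x^2 + 3x + 6:
Signs of coefficients: -, +, +, +
Number of sign changes: 1
Possible negative real roots: 1

Positive roots: 2 or 0; Negative roots: 1


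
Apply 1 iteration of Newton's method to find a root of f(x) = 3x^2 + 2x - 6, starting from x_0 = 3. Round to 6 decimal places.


Newton's method: x_(n+1) = x_n - f(x_n)/f'(x_n)
f(x) = 3x^2 + 2x - 6
f'(x) = 6x + 2

Iteration 1:
  f(3.000000) = 27.000000
  f'(3.000000) = 20.000000
  x_1 = 3.000000 - (27.000000)/(20.000000) = 1.650000

x_1 = 1.650000


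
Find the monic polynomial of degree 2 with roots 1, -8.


A monic polynomial with roots 1, -8 is:
p(x) = (x - 1)(x + 8)
After multiplying by (x - 1): x - 1
After multiplying by (x + 8): x^2 + 7x - 8

x^2 + 7x - 8


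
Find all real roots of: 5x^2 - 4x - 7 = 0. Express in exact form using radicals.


Using the quadratic formula: x = (-b ± sqrt(b^2 - 4ac)) / (2a)
Here a = 5, b = -4, c = -7
Discriminant = b^2 - 4ac = (-4)^2 - 4(5)(-7) = 16 + 140 = 156
Since discriminant = 156 > 0, there are two real roots.
x = (4 ± 2*sqrt(39)) / 10
Simplifying: x = (2 ± sqrt(39)) / 5
Numerically: x ≈ 1.6490 or x ≈ -0.8490

x = (2 + sqrt(39)) / 5 or x = (2 - sqrt(39)) / 5


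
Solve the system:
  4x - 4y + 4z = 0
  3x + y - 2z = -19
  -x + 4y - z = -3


Using Cramer's rule. Expand each determinant along the first row.
D  = 4*[1*(-1) - (-2)*4] - (-4)*[3*(-1) - (-2)*(-1)] + 4*[3*4 - 1*(-1)]
  = 4*(7) - (-4)*(-5) + 4*(13) = 60
Dx = 0*[1*(-1) - (-2)*4] - (-4)*[(-19)*(-1) - (-2)*(-3)] + 4*[(-19)*4 - 1*(-3)]
  = 0*(7) - (-4)*(13) + 4*(-73) = -240
Dy = 4*[(-19)*(-1) - (-2)*(-3)] - 0*[3*(-1) - (-2)*(-1)] + 4*[3*(-3) - (-19)*(-1)]
  = 4*(13) - 0*(-5) + 4*(-28) = -60
Dz = 4*[1*(-3) - (-19)*4] - (-4)*[3*(-3) - (-19)*(-1)] + 0*[3*4 - 1*(-1)]
  = 4*(73) - (-4)*(-28) + 0*(13) = 180
x = Dx/D = -240/60 = -4, y = Dy/D = -60/60 = -1, z = Dz/D = 180/60 = 3
Check eq1: (4)(-4) + (-4)(-1) + (4)(3) = 0 = 0 ✓
Check eq2: (3)(-4) + (1)(-1) + (-2)(3) = -19 = -19 ✓
Check eq3: (-1)(-4) + (4)(-1) + (-1)(3) = -3 = -3 ✓

x = -4, y = -1, z = 3


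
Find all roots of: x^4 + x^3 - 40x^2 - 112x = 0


The constant term is 0, so x = 0 is a root. Factor out x:
  x^3 + x^2 - 40x - 112 = 0
Let p(x) = x^3 + x^2 - 40x - 112. By the rational root theorem (leading coefficient 1), any rational root is an integer divisor of 112: try ±1, ±2, ... in turn.
Test x = 1: value = -150 ≠ 0.
Test x = -1: value = -72 ≠ 0.
Test x = 2: value = -180 ≠ 0.
Test x = -2: value = -36 ≠ 0.
Test x = 4: value = -192 ≠ 0.
Test x = -4: value = 0 ✓, so (x + 4) is a factor.
Synthetic division by (x + 4): bring down 1; 1(-4) + 1 = -3; (-3)(-4) - 40 = -28; (-28)(-4) - 112 = 0 → quotient x^2 - 3x - 28, remainder 0.
Solve the quadratic x^2 - 3x - 28 = 0: discriminant = (-3)^2 - 4(1)(-28) = 9 + 112 = 121.
sqrt(121) = 11, so x = (3 ± 11)/2: x = 7 or x = -4.
Collecting all roots found:

x = -4 (multiplicity 2), x = 0, x = 7


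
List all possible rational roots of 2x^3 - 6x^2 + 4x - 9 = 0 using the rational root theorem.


Rational root theorem: possible roots are ±p/q where:
  p divides the constant term (-9): p ∈ {1, 3, 9}
  q divides the leading coefficient (2): q ∈ {1, 2}

All possible rational roots: -9, -9/2, -3, -3/2, -1, -1/2, 1/2, 1, 3/2, 3, 9/2, 9

-9, -9/2, -3, -3/2, -1, -1/2, 1/2, 1, 3/2, 3, 9/2, 9


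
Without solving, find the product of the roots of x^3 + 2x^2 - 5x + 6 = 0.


By Vieta's formulas for x^3 + bx^2 + cx + d = 0:
  r1 + r2 + r3 = -b/a = -2
  r1*r2 + r1*r3 + r2*r3 = c/a = -5
  r1*r2*r3 = -d/a = -6


Product = -6


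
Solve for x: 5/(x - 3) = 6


Multiply both sides by (x - 3): 5 = 6(x - 3)
Distribute: 5 = 6x - 18
6x = 5 + 18 = 23
x = 23/6

x = 23/6


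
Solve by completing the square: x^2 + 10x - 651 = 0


Start: x^2 + 10x - 651 = 0
Move constant: x^2 + 10x = 651
Half of 10 is 5, squared is 25
Add 25 to both sides: x^2 + 10x + 25 = 676
(x + 5)^2 = 676
x + 5 = ±26
x = -5 + 26 = 21 or x = -5 - 26 = -31

x = -31, x = 21


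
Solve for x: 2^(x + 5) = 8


Express both sides with the same base.
8 = 2^3
Since the bases match, equate exponents: x + 5 = 3
So x = 3 - (5) = -2

x = -2


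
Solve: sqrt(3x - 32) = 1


Square both sides: 3x - 32 = 1^2 = 1
3x = 1 + 32 = 33
x = 11
Check: sqrt(3*11 - 32) = sqrt(1) = 1 ✓

x = 11


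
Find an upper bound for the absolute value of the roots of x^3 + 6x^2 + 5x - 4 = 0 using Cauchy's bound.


Cauchy's bound: all roots r satisfy |r| <= 1 + max(|a_i/a_n|) for i = 0,...,n-1
where a_n is the leading coefficient.

Coefficients: [1, 6, 5, -4]
Leading coefficient a_n = 1
Ratios |a_i/a_n|: 6, 5, 4
Maximum ratio: 6
Cauchy's bound: |r| <= 1 + 6 = 7

Upper bound = 7


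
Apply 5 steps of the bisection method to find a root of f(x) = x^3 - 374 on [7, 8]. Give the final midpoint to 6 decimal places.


f(x) = x^3 - 374
f(7) = -31 < 0
f(8) = 138 > 0

Step 1: midpoint = (7.000000 + 8.000000)/2 = 7.500000
  f(7.500000) = 47.875000
  f(mid) > 0, so root is in [7.000000, 7.500000]

Step 2: midpoint = (7.000000 + 7.500000)/2 = 7.250000
  f(7.250000) = 7.078125
  f(mid) > 0, so root is in [7.000000, 7.250000]

Step 3: midpoint = (7.000000 + 7.250000)/2 = 7.125000
  f(7.125000) = -12.294922
  f(mid) < 0, so root is in [7.125000, 7.250000]

Step 4: midpoint = (7.125000 + 7.250000)/2 = 7.187500
  f(7.187500) = -2.692627
  f(mid) < 0, so root is in [7.187500, 7.250000]

Step 5: midpoint = (7.187500 + 7.250000)/2 = 7.218750
  f(7.218750) = 2.171600
  f(mid) > 0, so root is in [7.187500, 7.218750]

midpoint = 7.218750


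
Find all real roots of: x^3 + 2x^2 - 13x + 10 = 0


Let p(x) = x^3 + 2x^2 - 13x + 10. By the rational root theorem (leading coefficient 1), any rational root is an integer divisor of 10: try ±1, ±2, ... in turn.
Test x = 1: value = 0 ✓, so (x - 1) is a factor.
Synthetic division by (x - 1): bring down 1; 1(1) + 2 = 3; 3(1) - 13 = -10; (-10)(1) + 10 = 0 → quotient x^2 + 3x - 10, remainder 0.
Solve the quadratic x^2 + 3x - 10 = 0: discriminant = 3^2 - 4(1)(-10) = 9 + 40 = 49.
sqrt(49) = 7, so x = (-3 ± 7)/2: x = 2 or x = -5.

x = -5, x = 1, x = 2


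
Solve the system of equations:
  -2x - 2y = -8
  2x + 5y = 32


Using Cramer's rule:
Determinant D = (-2)(5) - (2)(-2) = -10 + 4 = -6
Dx = (-8)(5) - (32)(-2) = -40 + 64 = 24
Dy = (-2)(32) - (2)(-8) = -64 + 16 = -48
x = Dx/D = 24/-6 = -4
y = Dy/D = -48/-6 = 8

x = -4, y = 8


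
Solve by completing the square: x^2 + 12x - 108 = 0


Start: x^2 + 12x - 108 = 0
Move constant: x^2 + 12x = 108
Half of 12 is 6, squared is 36
Add 36 to both sides: x^2 + 12x + 36 = 144
(x + 6)^2 = 144
x + 6 = ±12
x = -6 + 12 = 6 or x = -6 - 12 = -18

x = -18, x = 6


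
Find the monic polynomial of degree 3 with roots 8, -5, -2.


A monic polynomial with roots 8, -5, -2 is:
p(x) = (x - 8)(x + 5)(x + 2)
After multiplying by (x - 8): x - 8
After multiplying by (x + 5): x^2 - 3x - 40
After multiplying by (x + 2): x^3 - x^2 - 46x - 80

x^3 - x^2 - 46x - 80


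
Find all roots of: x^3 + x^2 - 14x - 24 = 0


Let p(x) = x^3 + x^2 - 14x - 24. By the rational root theorem (leading coefficient 1), any rational root is an integer divisor of 24: try ±1, ±2, ... in turn.
Test x = 1: value = -36 ≠ 0.
Test x = -1: value = -10 ≠ 0.
Test x = 2: value = -40 ≠ 0.
Test x = -2: value = 0 ✓, so (x + 2) is a factor.
Synthetic division by (x + 2): bring down 1; 1(-2) + 1 = -1; (-1)(-2) - 14 = -12; (-12)(-2) - 24 = 0 → quotient x^2 - x - 12, remainder 0.
Solve the quadratic x^2 - x - 12 = 0: discriminant = (-1)^2 - 4(1)(-12) = 1 + 48 = 49.
sqrt(49) = 7, so x = (1 ± 7)/2: x = 4 or x = -3.
Collecting all roots found:

x = -3, x = -2, x = 4


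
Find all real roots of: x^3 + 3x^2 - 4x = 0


The constant term is 0, so x = 0 is a root. Factor out x:
  x(x^2 + 3x - 4) = 0
Solve the quadratic x^2 + 3x - 4 = 0: discriminant = 3^2 - 4(1)(-4) = 9 + 16 = 25.
sqrt(25) = 5, so x = (-3 ± 5)/2: x = 1 or x = -4.

x = -4, x = 0, x = 1


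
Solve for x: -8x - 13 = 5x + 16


Starting with: -8x - 13 = 5x + 16
Move all x terms to left: (-8 - 5)x = 16 + 13
Simplify: -13x = 29
Divide both sides by -13: x = -29/13

x = -29/13


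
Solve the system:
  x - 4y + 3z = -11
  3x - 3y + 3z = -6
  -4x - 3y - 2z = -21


Using Cramer's rule. Expand each determinant along the first row.
D  = 1*[(-3)*(-2) - 3*(-3)] - (-4)*[3*(-2) - 3*(-4)] + 3*[3*(-3) - (-3)*(-4)]
  = 1*(15) - (-4)*(6) + 3*(-21) = -24
Dx = (-11)*[(-3)*(-2) - 3*(-3)] - (-4)*[(-6)*(-2) - 3*(-21)] + 3*[(-6)*(-3) - (-3)*(-21)]
  = (-11)*(15) - (-4)*(75) + 3*(-45) = 0
Dy = 1*[(-6)*(-2) - 3*(-21)] - (-11)*[3*(-2) - 3*(-4)] + 3*[3*(-21) - (-6)*(-4)]
  = 1*(75) - (-11)*(6) + 3*(-87) = -120
Dz = 1*[(-3)*(-21) - (-6)*(-3)] - (-4)*[3*(-21) - (-6)*(-4)] + (-11)*[3*(-3) - (-3)*(-4)]
  = 1*(45) - (-4)*(-87) + (-11)*(-21) = -72
x = Dx/D = 0/-24 = 0, y = Dy/D = -120/-24 = 5, z = Dz/D = -72/-24 = 3
Check eq1: (1)(0) + (-4)(5) + (3)(3) = -11 = -11 ✓
Check eq2: (3)(0) + (-3)(5) + (3)(3) = -6 = -6 ✓
Check eq3: (-4)(0) + (-3)(5) + (-2)(3) = -21 = -21 ✓

x = 0, y = 5, z = 3


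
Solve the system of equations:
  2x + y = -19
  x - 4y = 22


Using Cramer's rule:
Determinant D = (2)(-4) - (1)(1) = -8 - 1 = -9
Dx = (-19)(-4) - (22)(1) = 76 - 22 = 54
Dy = (2)(22) - (1)(-19) = 44 + 19 = 63
x = Dx/D = 54/-9 = -6
y = Dy/D = 63/-9 = -7

x = -6, y = -7


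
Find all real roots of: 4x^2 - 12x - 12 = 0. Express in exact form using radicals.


Using the quadratic formula: x = (-b ± sqrt(b^2 - 4ac)) / (2a)
Here a = 4, b = -12, c = -12
Discriminant = b^2 - 4ac = (-12)^2 - 4(4)(-12) = 144 + 192 = 336
Since discriminant = 336 > 0, there are two real roots.
x = (12 ± 4*sqrt(21)) / 8
Simplifying: x = (3 ± sqrt(21)) / 2
Numerically: x ≈ 3.7913 or x ≈ -0.7913

x = (3 + sqrt(21)) / 2 or x = (3 - sqrt(21)) / 2


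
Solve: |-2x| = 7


An absolute value equation |expr| = 7 gives two cases:
Case 1: -2x = 7
  -2x = 7, so x = -7/2
Case 2: -2x = -7
  -2x = -7, so x = 7/2

x = -7/2, x = 7/2


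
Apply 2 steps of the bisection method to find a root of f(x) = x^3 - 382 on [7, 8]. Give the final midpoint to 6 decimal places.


f(x) = x^3 - 382
f(7) = -39 < 0
f(8) = 130 > 0

Step 1: midpoint = (7.000000 + 8.000000)/2 = 7.500000
  f(7.500000) = 39.875000
  f(mid) > 0, so root is in [7.000000, 7.500000]

Step 2: midpoint = (7.000000 + 7.500000)/2 = 7.250000
  f(7.250000) = -0.921875
  f(mid) < 0, so root is in [7.250000, 7.500000]

midpoint = 7.250000


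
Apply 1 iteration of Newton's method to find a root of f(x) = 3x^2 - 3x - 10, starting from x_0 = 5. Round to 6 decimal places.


Newton's method: x_(n+1) = x_n - f(x_n)/f'(x_n)
f(x) = 3x^2 - 3x - 10
f'(x) = 6x - 3

Iteration 1:
  f(5.000000) = 50.000000
  f'(5.000000) = 27.000000
  x_1 = 5.000000 - (50.000000)/(27.000000) = 3.148148

x_1 = 3.148148


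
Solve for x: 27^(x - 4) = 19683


Express both sides with the same base.
19683 = 27^3
Since the bases match, equate exponents: x - 4 = 3
So x = 3 - (-4) = 7

x = 7


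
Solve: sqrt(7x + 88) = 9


Square both sides: 7x + 88 = 9^2 = 81
7x = 81 - 88 = -7
x = -1
Check: sqrt(7*(-1) + 88) = sqrt(81) = 9 ✓

x = -1


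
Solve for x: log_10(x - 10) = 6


Convert to exponential form: x - 10 = 10^6 = 1000000
x = 1000000 + 10 = 1000010
Check: log_10(1000010 - 10) = log_10(1000000) = log_10(1000000) = 6 ✓

x = 1000010


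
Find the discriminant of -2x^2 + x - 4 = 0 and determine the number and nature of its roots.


For ax^2 + bx + c = 0, discriminant D = b^2 - 4ac
Here a = -2, b = 1, c = -4
D = (1)^2 - 4(-2)(-4) = 1 - 32 = -31

D = -31 < 0
The equation has no real roots (2 complex conjugate roots).

Discriminant = -31, no real roots (2 complex conjugate roots)


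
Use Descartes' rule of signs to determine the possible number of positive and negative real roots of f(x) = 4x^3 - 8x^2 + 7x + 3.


Descartes' rule of signs:

For positive roots, count sign changes in f(x) = 4x^3 - 8x^2 + 7x + 3:
Signs of coefficients: +, -, +, +
Number of sign changes: 2
Possible positive real roots: 2, 0

For negative roots, examine f(-x) = -4x^3 - 8x^2 - 7x + 3:
Signs of coefficients: -, -, -, +
Number of sign changes: 1
Possible negative real roots: 1

Positive roots: 2 or 0; Negative roots: 1


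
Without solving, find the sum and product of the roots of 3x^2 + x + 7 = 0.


By Vieta's formulas for ax^2 + bx + c = 0:
  Sum of roots = -b/a
  Product of roots = c/a

Here a = 3, b = 1, c = 7
Sum = -(1)/3 = -1/3
Product = 7/3 = 7/3

Sum = -1/3, Product = 7/3


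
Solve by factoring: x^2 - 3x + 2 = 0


We need two numbers that multiply to 2 and add to -3.
Those numbers are -2 and -1 (since (-2) * (-1) = 2 and (-2) + (-1) = -3).
So x^2 - 3x + 2 = (x - 2)(x - 1) = 0
Setting each factor to zero: x = 2 or x = 1

x = 1, x = 2


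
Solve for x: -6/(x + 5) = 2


Multiply both sides by (x + 5): -6 = 2(x + 5)
Distribute: -6 = 2x + 10
2x = -6 - 10 = -16
x = -8

x = -8


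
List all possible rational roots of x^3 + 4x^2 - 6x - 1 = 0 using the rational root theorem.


Rational root theorem: possible roots are ±p/q where:
  p divides the constant term (-1): p ∈ {1}
  q divides the leading coefficient (1): q ∈ {1}

All possible rational roots: -1, 1

-1, 1


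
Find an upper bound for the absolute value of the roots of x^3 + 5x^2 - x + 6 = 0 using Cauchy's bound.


Cauchy's bound: all roots r satisfy |r| <= 1 + max(|a_i/a_n|) for i = 0,...,n-1
where a_n is the leading coefficient.

Coefficients: [1, 5, -1, 6]
Leading coefficient a_n = 1
Ratios |a_i/a_n|: 5, 1, 6
Maximum ratio: 6
Cauchy's bound: |r| <= 1 + 6 = 7

Upper bound = 7


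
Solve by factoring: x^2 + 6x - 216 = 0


We need two numbers that multiply to -216 and add to 6.
Those numbers are 18 and -12 (since 18 * (-12) = -216 and 18 + (-12) = 6).
So x^2 + 6x - 216 = (x + 18)(x - 12) = 0
Setting each factor to zero: x = -18 or x = 12

x = -18, x = 12


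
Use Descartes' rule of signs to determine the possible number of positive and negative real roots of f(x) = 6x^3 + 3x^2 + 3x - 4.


Descartes' rule of signs:

For positive roots, count sign changes in f(x) = 6x^3 + 3x^2 + 3x - 4:
Signs of coefficients: +, +, +, -
Number of sign changes: 1
Possible positive real roots: 1

For negative roots, examine f(-x) = -6x^3 + 3x^2 - 3x - 4:
Signs of coefficients: -, +, -, -
Number of sign changes: 2
Possible negative real roots: 2, 0

Positive roots: 1; Negative roots: 2 or 0


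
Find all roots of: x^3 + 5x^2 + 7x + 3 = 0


Let p(x) = x^3 + 5x^2 + 7x + 3. By the rational root theorem (leading coefficient 1), any rational root is an integer divisor of 3: try ±1, ±2, ... in turn.
Test x = 1: value = 16 ≠ 0.
Test x = -1: value = 0 ✓, so (x + 1) is a factor.
Synthetic division by (x + 1): bring down 1; 1(-1) + 5 = 4; 4(-1) + 7 = 3; 3(-1) + 3 = 0 → quotient x^2 + 4x + 3, remainder 0.
Solve the quadratic x^2 + 4x + 3 = 0: discriminant = 4^2 - 4(1)(3) = 16 - 12 = 4.
sqrt(4) = 2, so x = (-4 ± 2)/2: x = -1 or x = -3.
Collecting all roots found:

x = -3, x = -1 (multiplicity 2)


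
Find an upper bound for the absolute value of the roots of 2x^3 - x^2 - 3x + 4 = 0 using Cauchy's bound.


Cauchy's bound: all roots r satisfy |r| <= 1 + max(|a_i/a_n|) for i = 0,...,n-1
where a_n is the leading coefficient.

Coefficients: [2, -1, -3, 4]
Leading coefficient a_n = 2
Ratios |a_i/a_n|: 1/2, 3/2, 2
Maximum ratio: 2
Cauchy's bound: |r| <= 1 + 2 = 3

Upper bound = 3


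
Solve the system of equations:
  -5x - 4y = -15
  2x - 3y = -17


Using Cramer's rule:
Determinant D = (-5)(-3) - (2)(-4) = 15 + 8 = 23
Dx = (-15)(-3) - (-17)(-4) = 45 - 68 = -23
Dy = (-5)(-17) - (2)(-15) = 85 + 30 = 115
x = Dx/D = -23/23 = -1
y = Dy/D = 115/23 = 5

x = -1, y = 5


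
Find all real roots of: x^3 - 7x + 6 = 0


Let p(x) = x^3 - 7x + 6. By the rational root theorem (leading coefficient 1), any rational root is an integer divisor of 6: try ±1, ±2, ... in turn.
Test x = 1: value = 0 ✓, so (x - 1) is a factor.
Synthetic division by (x - 1): bring down 1; 1(1) + 0 = 1; 1(1) - 7 = -6; (-6)(1) + 6 = 0 → quotient x^2 + x - 6, remainder 0.
Solve the quadratic x^2 + x - 6 = 0: discriminant = 1^2 - 4(1)(-6) = 1 + 24 = 25.
sqrt(25) = 5, so x = (-1 ± 5)/2: x = 2 or x = -3.

x = -3, x = 1, x = 2


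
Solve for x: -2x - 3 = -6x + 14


Starting with: -2x - 3 = -6x + 14
Move all x terms to left: (-2 + 6)x = 14 + 3
Simplify: 4x = 17
Divide both sides by 4: x = 17/4

x = 17/4


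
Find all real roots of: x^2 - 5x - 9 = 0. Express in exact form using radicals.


Using the quadratic formula: x = (-b ± sqrt(b^2 - 4ac)) / (2a)
Here a = 1, b = -5, c = -9
Discriminant = b^2 - 4ac = (-5)^2 - 4(1)(-9) = 25 + 36 = 61
Since discriminant = 61 > 0, there are two real roots.
x = (5 ± sqrt(61)) / 2
Numerically: x ≈ 6.4051 or x ≈ -1.4051

x = (5 + sqrt(61)) / 2 or x = (5 - sqrt(61)) / 2


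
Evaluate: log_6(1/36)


We need the exponent such that 6^? = 1/36
6^(-2) = 1/6^2 = 1/36
Therefore log_6(1/36) = -2

-2


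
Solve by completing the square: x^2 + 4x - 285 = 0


Start: x^2 + 4x - 285 = 0
Move constant: x^2 + 4x = 285
Half of 4 is 2, squared is 4
Add 4 to both sides: x^2 + 4x + 4 = 289
(x + 2)^2 = 289
x + 2 = ±17
x = -2 + 17 = 15 or x = -2 - 17 = -19

x = -19, x = 15


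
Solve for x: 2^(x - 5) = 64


Express both sides with the same base.
64 = 2^6
Since the bases match, equate exponents: x - 5 = 6
So x = 6 - (-5) = 11

x = 11


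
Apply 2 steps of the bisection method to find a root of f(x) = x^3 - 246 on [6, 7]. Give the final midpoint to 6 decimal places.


f(x) = x^3 - 246
f(6) = -30 < 0
f(7) = 97 > 0

Step 1: midpoint = (6.000000 + 7.000000)/2 = 6.500000
  f(6.500000) = 28.625000
  f(mid) > 0, so root is in [6.000000, 6.500000]

Step 2: midpoint = (6.000000 + 6.500000)/2 = 6.250000
  f(6.250000) = -1.859375
  f(mid) < 0, so root is in [6.250000, 6.500000]

midpoint = 6.250000
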